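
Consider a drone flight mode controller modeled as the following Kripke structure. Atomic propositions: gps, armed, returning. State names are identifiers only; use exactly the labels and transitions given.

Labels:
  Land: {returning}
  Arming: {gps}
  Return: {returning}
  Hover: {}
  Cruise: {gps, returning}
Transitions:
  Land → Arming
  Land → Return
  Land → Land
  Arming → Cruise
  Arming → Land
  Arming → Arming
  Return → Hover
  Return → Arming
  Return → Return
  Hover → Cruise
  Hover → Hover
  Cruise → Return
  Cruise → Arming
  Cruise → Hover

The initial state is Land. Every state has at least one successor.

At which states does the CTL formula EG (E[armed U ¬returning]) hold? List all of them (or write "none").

States satisfying E[armed U ¬returning]: {Arming, Hover}.
States satisfying EG (E[armed U ¬returning]): {Arming, Hover}.

{Arming, Hover}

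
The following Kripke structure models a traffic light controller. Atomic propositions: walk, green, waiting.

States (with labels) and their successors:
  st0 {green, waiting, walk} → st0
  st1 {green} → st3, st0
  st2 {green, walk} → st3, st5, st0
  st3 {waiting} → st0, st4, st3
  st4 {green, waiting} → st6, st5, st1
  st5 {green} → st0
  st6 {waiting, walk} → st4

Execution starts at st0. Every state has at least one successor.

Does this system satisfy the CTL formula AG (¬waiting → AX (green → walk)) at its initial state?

States satisfying ¬waiting → AX (green → walk): {st0, st1, st3, st4, st5, st6}.
States satisfying AG (¬waiting → AX (green → walk)): {st0, st1, st3, st4, st5, st6}.
Every state reachable from st0 satisfies ¬waiting → AX (green → walk).
st0 ∈ Sat(AG (¬waiting → AX (green → walk))).

Holds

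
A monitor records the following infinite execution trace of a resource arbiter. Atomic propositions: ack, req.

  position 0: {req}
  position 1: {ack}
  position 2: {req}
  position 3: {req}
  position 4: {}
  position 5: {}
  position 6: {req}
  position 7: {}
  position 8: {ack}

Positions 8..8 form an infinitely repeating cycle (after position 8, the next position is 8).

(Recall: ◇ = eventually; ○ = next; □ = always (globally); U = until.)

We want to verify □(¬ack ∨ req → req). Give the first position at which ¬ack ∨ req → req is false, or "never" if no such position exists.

4

Check ¬ack ∨ req → req at each position in order: 0 ✓, 1 ✓, 2 ✓, 3 ✓.
At position 4 the labels are {}, so ¬ack ∨ req → req is false there. This is the first violation.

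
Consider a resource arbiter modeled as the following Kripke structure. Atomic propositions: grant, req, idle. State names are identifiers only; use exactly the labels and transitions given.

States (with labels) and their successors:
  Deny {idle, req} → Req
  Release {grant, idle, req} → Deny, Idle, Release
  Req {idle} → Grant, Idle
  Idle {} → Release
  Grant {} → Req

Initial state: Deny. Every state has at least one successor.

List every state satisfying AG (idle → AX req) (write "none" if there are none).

none

States satisfying idle → AX req: {Idle, Grant}.
States satisfying AG (idle → AX req): ∅.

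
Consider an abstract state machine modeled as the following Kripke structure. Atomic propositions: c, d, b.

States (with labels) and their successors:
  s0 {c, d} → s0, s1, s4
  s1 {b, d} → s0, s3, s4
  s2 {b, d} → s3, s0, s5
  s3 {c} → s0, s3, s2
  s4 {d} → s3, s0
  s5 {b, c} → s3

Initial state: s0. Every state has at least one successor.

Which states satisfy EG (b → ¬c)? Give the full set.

States satisfying b → ¬c: {s0, s1, s2, s3, s4}.
States satisfying EG (b → ¬c): {s0, s1, s2, s3, s4}.

{s0, s1, s2, s3, s4}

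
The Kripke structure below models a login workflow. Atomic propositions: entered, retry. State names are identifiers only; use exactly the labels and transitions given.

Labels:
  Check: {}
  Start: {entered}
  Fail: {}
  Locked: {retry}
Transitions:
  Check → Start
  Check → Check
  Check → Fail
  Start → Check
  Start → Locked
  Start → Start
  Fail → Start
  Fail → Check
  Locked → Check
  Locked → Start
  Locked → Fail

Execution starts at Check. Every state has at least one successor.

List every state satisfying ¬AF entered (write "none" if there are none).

States satisfying entered: {Start}.
States satisfying AF entered: {Start}.
States satisfying ¬AF entered: {Check, Fail, Locked}.

{Check, Fail, Locked}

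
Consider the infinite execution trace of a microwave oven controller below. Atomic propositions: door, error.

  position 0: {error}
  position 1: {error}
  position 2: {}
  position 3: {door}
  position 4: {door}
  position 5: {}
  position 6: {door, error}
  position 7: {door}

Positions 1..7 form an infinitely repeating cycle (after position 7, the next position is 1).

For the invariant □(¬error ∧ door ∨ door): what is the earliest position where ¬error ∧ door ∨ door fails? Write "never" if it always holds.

At position 0 the labels are {error}, so ¬error ∧ door ∨ door is false there. This is the first violation.

0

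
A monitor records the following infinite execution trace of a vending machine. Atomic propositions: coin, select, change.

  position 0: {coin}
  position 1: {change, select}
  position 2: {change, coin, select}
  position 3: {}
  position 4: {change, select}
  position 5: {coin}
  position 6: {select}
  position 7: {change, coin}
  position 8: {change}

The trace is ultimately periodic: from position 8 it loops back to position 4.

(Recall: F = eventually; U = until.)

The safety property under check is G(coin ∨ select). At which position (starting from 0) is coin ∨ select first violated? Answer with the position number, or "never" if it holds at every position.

3

Check coin ∨ select at each position in order: 0 ✓, 1 ✓, 2 ✓.
At position 3 the labels are {}, so coin ∨ select is false there. This is the first violation.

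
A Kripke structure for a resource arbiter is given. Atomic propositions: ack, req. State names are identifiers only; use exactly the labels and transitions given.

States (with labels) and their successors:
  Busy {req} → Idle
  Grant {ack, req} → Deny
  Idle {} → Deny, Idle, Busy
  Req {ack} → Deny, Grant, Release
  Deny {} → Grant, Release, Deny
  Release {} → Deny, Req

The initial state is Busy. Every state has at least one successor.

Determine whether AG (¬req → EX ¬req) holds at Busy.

States satisfying ¬req → EX ¬req: {Busy, Grant, Idle, Req, Deny, Release}.
States satisfying AG (¬req → EX ¬req): {Busy, Grant, Idle, Req, Deny, Release}.
Every state reachable from Busy satisfies ¬req → EX ¬req.
Busy ∈ Sat(AG (¬req → EX ¬req)).

Holds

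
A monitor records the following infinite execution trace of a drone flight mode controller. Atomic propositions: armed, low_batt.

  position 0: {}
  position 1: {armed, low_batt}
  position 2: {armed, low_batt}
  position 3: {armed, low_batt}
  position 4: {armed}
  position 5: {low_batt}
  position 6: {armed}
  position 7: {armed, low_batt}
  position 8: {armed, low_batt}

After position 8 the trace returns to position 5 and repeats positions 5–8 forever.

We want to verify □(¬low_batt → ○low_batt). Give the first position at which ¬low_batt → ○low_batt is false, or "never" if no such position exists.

never

¬low_batt → ○low_batt holds at every position 0..8, and those are all the positions the trace ever visits, so the invariant □(¬low_batt → ○low_batt) is never violated.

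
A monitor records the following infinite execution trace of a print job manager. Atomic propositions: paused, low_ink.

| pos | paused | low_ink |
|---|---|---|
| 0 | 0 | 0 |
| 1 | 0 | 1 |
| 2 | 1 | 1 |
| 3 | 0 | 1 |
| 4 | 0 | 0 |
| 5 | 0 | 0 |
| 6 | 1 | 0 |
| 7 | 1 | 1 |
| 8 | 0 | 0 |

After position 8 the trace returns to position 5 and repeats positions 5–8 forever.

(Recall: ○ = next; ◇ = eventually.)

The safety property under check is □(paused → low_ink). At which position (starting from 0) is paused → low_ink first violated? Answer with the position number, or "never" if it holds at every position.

Check paused → low_ink at each position in order: 0 ✓, 1 ✓, 2 ✓, 3 ✓, 4 ✓, 5 ✓.
At position 6 the labels are {paused}, so paused → low_ink is false there. This is the first violation.

6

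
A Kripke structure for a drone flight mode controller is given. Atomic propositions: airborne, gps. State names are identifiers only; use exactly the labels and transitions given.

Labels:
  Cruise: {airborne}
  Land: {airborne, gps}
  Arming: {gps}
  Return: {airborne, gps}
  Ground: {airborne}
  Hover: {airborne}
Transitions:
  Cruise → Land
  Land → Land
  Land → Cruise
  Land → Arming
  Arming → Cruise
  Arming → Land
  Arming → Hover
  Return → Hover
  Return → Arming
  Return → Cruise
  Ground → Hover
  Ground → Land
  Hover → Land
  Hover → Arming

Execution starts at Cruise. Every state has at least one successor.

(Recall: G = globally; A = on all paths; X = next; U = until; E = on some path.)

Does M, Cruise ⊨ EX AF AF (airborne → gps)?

Holds

States satisfying AF AF (airborne → gps): {Cruise, Land, Arming, Return, Ground, Hover}.
States satisfying EX AF AF (airborne → gps): {Cruise, Land, Arming, Return, Ground, Hover}.
Cruise ∈ Sat(EX AF AF (airborne → gps)).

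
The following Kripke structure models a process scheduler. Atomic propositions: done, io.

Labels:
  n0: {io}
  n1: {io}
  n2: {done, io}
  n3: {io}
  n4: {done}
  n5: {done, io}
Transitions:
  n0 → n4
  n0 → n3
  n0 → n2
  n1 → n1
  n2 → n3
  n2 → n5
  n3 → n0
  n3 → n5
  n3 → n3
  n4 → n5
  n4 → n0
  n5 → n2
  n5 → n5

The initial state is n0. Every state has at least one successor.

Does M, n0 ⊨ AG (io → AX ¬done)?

No

States satisfying io → AX ¬done: {n1, n4}.
States satisfying AG (io → AX ¬done): {n1}.
n0 is reachable from n0 and violates io → AX ¬done, so AG fails at n0.
n0 ∉ Sat(AG (io → AX ¬done)).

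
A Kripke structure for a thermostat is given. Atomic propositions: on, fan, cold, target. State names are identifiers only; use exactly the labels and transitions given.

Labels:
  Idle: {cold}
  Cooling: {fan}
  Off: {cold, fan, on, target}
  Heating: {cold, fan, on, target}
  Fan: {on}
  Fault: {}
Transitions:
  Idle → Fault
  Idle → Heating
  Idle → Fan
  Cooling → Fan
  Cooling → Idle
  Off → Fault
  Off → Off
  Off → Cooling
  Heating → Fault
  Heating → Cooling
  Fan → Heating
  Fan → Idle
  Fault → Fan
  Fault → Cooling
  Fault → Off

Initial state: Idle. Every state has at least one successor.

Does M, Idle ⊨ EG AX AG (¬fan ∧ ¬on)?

Violated

States satisfying AX AG (¬fan ∧ ¬on): ∅.
States satisfying EG AX AG (¬fan ∧ ¬on): ∅.
No suitable path/successor from Idle witnesses the formula.
Idle ∉ Sat(EG AX AG (¬fan ∧ ¬on)).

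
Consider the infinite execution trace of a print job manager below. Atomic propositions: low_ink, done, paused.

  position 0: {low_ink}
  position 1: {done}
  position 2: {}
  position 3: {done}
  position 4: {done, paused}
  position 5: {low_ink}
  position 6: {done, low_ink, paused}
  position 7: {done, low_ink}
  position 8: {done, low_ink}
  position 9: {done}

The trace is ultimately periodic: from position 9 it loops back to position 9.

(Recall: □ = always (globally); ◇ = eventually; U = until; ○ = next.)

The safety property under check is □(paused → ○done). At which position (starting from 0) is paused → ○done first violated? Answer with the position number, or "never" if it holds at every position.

Check paused → ○done at each position in order: 0 ✓, 1 ✓, 2 ✓, 3 ✓.
At position 4 the labels are {done, paused} and the next position 5 has {low_ink}, so paused → ○done is false there. This is the first violation.

4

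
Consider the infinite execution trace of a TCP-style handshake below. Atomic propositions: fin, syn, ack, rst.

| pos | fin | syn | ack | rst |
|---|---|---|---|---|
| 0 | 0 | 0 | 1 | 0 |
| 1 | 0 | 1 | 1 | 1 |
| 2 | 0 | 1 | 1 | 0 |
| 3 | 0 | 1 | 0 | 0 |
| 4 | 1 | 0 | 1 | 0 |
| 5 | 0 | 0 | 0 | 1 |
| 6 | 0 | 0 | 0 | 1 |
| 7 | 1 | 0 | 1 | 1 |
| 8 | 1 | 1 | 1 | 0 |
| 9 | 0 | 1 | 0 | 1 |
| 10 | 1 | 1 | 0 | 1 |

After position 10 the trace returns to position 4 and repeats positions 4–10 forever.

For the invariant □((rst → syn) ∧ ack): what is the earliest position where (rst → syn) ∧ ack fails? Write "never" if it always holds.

Check (rst → syn) ∧ ack at each position in order: 0 ✓, 1 ✓, 2 ✓.
At position 3 the labels are {syn}, so (rst → syn) ∧ ack is false there. This is the first violation.

3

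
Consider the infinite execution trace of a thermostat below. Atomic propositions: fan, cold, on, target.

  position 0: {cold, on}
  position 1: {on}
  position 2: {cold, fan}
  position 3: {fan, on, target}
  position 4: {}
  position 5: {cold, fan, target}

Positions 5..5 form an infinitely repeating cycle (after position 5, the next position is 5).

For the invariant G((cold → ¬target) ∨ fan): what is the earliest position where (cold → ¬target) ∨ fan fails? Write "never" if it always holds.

(cold → ¬target) ∨ fan holds at every position 0..5, and those are all the positions the trace ever visits, so the invariant G((cold → ¬target) ∨ fan) is never violated.

never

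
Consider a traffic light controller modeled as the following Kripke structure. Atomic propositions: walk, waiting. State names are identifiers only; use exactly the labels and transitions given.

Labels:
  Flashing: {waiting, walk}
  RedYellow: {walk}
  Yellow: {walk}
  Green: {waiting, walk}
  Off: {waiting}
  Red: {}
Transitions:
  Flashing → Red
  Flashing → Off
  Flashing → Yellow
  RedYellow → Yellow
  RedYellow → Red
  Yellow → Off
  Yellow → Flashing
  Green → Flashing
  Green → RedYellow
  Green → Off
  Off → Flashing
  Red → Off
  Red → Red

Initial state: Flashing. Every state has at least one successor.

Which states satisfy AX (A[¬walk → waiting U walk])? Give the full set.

{Yellow, Green, Off}

States satisfying A[¬walk → waiting U walk]: {Flashing, RedYellow, Yellow, Green, Off}.
States satisfying AX (A[¬walk → waiting U walk]): {Yellow, Green, Off}.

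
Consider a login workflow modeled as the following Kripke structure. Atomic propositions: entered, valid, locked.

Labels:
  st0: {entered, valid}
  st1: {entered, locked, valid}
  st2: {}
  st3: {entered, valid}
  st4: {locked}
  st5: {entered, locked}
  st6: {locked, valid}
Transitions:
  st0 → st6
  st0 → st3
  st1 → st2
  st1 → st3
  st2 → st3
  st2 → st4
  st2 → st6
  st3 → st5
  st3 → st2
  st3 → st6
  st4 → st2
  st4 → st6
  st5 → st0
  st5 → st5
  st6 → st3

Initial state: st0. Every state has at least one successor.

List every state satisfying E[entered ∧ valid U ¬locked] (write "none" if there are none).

{st0, st1, st2, st3}

States satisfying entered ∧ valid: {st0, st1, st3}.
States satisfying ¬locked: {st0, st2, st3}.
States satisfying E[entered ∧ valid U ¬locked]: {st0, st1, st2, st3}.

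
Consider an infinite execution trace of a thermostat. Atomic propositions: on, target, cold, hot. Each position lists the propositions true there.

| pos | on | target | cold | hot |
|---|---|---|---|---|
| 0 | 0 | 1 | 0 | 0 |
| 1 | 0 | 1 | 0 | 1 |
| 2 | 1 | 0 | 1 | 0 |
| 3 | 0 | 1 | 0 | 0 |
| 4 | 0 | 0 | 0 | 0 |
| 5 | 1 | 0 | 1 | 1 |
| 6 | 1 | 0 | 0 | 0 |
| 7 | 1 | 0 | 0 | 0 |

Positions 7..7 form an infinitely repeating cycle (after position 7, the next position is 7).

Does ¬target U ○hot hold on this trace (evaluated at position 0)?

Satisfied

Walking from position 0: ○hot first holds at position 0, and ¬target holds at every earlier position along the way, so ¬target U ○hot holds.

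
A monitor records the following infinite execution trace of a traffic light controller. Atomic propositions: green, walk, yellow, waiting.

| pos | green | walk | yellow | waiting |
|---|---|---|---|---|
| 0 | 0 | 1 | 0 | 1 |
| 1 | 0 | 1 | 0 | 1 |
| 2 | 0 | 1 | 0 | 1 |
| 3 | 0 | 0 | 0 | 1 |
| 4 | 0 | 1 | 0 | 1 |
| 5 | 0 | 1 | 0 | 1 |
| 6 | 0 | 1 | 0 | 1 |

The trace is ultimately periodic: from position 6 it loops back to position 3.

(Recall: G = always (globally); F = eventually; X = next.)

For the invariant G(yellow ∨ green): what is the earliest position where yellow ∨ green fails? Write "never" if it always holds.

At position 0 the labels are {waiting, walk}, so yellow ∨ green is false there. This is the first violation.

0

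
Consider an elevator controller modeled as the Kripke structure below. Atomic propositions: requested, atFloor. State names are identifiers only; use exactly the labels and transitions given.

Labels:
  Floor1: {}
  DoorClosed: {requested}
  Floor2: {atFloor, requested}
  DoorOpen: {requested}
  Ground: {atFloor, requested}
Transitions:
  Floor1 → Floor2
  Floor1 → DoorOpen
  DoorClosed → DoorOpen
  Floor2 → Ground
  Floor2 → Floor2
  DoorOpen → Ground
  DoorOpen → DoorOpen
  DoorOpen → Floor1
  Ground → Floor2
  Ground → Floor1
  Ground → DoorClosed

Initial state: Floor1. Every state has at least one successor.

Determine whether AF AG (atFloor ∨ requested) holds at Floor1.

Does not hold

States satisfying AG (atFloor ∨ requested): ∅.
States satisfying AF AG (atFloor ∨ requested): ∅.
There is a path from Floor1 along which AG (atFloor ∨ requested) never holds.
Floor1 ∉ Sat(AF AG (atFloor ∨ requested)).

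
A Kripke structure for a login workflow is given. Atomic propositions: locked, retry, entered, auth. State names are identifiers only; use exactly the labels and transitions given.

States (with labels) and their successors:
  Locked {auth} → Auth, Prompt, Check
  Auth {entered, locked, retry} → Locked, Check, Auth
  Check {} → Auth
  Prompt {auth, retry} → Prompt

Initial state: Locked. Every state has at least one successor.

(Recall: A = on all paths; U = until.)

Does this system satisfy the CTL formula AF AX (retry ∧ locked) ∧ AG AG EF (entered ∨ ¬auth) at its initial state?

Violated

States satisfying AX (retry ∧ locked): {Check}.
States satisfying AF AX (retry ∧ locked): {Check}.
States satisfying AG EF (entered ∨ ¬auth): ∅.
States satisfying AG AG EF (entered ∨ ¬auth): ∅.
States satisfying AF AX (retry ∧ locked) ∧ AG AG EF (entered ∨ ¬auth): ∅.
Locked ∉ Sat(AF AX (retry ∧ locked) ∧ AG AG EF (entered ∨ ¬auth)).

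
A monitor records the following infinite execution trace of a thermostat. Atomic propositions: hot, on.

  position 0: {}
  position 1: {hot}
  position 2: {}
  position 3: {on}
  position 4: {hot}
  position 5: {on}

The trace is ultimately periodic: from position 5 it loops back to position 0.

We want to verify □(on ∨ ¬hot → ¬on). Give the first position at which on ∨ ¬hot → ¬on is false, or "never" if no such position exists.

3

Check on ∨ ¬hot → ¬on at each position in order: 0 ✓, 1 ✓, 2 ✓.
At position 3 the labels are {on}, so on ∨ ¬hot → ¬on is false there. This is the first violation.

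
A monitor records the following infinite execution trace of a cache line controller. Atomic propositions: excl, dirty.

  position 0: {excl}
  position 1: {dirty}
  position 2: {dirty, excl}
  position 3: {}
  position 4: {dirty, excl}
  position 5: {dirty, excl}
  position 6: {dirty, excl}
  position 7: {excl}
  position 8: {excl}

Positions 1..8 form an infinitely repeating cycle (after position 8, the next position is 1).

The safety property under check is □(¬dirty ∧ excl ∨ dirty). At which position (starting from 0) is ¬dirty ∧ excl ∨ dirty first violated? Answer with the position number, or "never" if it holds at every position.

3

Check ¬dirty ∧ excl ∨ dirty at each position in order: 0 ✓, 1 ✓, 2 ✓.
At position 3 the labels are {}, so ¬dirty ∧ excl ∨ dirty is false there. This is the first violation.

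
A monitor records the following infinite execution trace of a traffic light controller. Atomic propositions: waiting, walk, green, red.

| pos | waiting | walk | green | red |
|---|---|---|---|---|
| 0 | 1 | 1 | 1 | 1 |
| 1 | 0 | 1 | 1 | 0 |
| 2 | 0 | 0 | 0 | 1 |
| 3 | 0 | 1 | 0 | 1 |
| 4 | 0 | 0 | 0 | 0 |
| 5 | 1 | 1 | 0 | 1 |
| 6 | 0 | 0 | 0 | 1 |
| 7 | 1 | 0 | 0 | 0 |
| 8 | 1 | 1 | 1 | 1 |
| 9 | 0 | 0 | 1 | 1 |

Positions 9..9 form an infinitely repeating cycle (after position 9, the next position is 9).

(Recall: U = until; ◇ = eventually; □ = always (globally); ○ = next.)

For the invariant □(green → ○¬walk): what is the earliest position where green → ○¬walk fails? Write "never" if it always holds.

0

At position 0 the labels are {green, red, waiting, walk} and the next position 1 has {green, walk}, so green → ○¬walk is false there. This is the first violation.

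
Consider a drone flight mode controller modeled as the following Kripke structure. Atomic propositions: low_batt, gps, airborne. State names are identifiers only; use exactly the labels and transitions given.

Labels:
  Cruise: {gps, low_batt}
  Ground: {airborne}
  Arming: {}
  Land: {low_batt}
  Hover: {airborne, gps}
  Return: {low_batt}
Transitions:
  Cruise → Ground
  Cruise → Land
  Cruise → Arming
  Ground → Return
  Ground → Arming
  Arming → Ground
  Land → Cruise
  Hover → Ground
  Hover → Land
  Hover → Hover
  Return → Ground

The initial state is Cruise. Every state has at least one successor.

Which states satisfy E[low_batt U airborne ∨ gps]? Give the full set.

{Cruise, Ground, Land, Hover, Return}

States satisfying low_batt: {Cruise, Land, Return}.
States satisfying airborne ∨ gps: {Cruise, Ground, Hover}.
States satisfying E[low_batt U airborne ∨ gps]: {Cruise, Ground, Land, Hover, Return}.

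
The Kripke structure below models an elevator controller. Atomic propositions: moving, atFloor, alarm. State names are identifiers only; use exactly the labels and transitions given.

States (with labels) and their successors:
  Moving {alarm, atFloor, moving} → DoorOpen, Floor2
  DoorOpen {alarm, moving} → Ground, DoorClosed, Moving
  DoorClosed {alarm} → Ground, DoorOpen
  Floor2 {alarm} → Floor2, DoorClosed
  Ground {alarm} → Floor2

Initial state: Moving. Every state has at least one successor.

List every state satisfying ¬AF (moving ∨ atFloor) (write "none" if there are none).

States satisfying moving ∨ atFloor: {Moving, DoorOpen}.
States satisfying AF (moving ∨ atFloor): {Moving, DoorOpen}.
States satisfying ¬AF (moving ∨ atFloor): {DoorClosed, Floor2, Ground}.

{DoorClosed, Floor2, Ground}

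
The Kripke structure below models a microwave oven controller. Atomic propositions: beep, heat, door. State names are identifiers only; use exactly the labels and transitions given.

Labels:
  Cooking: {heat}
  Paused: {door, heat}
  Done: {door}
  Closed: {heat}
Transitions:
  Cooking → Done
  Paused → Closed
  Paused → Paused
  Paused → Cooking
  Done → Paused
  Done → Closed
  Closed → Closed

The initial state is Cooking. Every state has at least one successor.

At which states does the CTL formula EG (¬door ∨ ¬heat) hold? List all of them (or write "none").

{Cooking, Done, Closed}

States satisfying ¬door ∨ ¬heat: {Cooking, Done, Closed}.
States satisfying EG (¬door ∨ ¬heat): {Cooking, Done, Closed}.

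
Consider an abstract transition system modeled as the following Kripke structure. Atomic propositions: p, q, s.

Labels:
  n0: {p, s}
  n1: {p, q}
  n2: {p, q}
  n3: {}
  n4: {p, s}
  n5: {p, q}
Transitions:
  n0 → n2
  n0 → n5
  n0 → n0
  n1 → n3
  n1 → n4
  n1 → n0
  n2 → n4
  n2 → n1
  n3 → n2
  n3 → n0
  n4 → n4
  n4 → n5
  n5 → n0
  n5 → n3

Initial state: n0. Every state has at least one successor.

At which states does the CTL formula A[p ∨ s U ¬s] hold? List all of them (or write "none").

{n1, n2, n3, n5}

States satisfying p ∨ s: {n0, n1, n2, n4, n5}.
States satisfying ¬s: {n1, n2, n3, n5}.
States satisfying A[p ∨ s U ¬s]: {n1, n2, n3, n5}.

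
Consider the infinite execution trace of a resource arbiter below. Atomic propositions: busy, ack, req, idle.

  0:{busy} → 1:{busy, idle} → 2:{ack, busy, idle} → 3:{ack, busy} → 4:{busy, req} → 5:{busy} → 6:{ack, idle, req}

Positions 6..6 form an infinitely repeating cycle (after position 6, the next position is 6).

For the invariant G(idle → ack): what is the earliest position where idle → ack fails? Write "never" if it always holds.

Check idle → ack at each position in order: 0 ✓.
At position 1 the labels are {busy, idle}, so idle → ack is false there. This is the first violation.

1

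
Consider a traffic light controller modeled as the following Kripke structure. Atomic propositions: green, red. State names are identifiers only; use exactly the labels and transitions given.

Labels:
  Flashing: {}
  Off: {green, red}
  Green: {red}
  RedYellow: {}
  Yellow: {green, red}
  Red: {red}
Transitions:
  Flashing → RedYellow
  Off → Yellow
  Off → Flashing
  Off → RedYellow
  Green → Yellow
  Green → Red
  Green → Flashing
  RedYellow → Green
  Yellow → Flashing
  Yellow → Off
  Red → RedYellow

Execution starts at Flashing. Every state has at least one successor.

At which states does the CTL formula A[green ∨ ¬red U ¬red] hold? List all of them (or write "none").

States satisfying green ∨ ¬red: {Flashing, Off, RedYellow, Yellow}.
States satisfying ¬red: {Flashing, RedYellow}.
States satisfying A[green ∨ ¬red U ¬red]: {Flashing, RedYellow}.

{Flashing, RedYellow}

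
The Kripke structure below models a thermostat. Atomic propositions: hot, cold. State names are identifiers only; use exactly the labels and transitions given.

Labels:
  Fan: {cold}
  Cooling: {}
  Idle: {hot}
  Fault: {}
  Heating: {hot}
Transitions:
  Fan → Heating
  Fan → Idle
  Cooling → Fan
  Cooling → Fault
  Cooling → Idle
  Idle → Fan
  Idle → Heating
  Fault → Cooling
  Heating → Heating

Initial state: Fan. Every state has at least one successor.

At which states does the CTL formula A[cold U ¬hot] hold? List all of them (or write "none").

{Fan, Cooling, Fault}

States satisfying cold: {Fan}.
States satisfying ¬hot: {Fan, Cooling, Fault}.
States satisfying A[cold U ¬hot]: {Fan, Cooling, Fault}.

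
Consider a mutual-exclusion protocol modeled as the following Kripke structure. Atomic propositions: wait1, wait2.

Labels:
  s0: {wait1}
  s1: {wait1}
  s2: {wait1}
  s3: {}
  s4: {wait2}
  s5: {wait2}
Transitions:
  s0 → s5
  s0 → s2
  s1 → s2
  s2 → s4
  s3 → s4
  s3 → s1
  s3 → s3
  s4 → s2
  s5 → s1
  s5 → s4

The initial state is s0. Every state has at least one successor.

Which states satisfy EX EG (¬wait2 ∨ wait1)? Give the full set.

States satisfying EG (¬wait2 ∨ wait1): {s3}.
States satisfying EX EG (¬wait2 ∨ wait1): {s3}.

{s3}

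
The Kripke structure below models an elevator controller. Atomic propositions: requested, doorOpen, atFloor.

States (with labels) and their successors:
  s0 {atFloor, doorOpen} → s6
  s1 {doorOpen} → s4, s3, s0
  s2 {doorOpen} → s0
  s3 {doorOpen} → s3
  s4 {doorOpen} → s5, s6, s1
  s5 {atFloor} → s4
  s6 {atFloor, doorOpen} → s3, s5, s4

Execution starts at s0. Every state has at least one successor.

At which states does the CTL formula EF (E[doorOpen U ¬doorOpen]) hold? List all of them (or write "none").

{s0, s1, s2, s4, s5, s6}

States satisfying E[doorOpen U ¬doorOpen]: {s0, s1, s2, s4, s5, s6}.
States satisfying EF (E[doorOpen U ¬doorOpen]): {s0, s1, s2, s4, s5, s6}.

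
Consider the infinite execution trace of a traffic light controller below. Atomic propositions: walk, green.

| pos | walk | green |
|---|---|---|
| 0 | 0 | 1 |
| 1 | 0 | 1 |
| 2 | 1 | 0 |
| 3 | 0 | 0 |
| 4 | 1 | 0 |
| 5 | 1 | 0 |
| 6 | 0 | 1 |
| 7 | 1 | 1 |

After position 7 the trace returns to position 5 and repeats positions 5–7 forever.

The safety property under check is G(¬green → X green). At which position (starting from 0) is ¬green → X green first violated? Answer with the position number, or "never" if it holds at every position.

Check ¬green → X green at each position in order: 0 ✓, 1 ✓.
At position 2 the labels are {walk} and the next position 3 has {}, so ¬green → X green is false there. This is the first violation.

2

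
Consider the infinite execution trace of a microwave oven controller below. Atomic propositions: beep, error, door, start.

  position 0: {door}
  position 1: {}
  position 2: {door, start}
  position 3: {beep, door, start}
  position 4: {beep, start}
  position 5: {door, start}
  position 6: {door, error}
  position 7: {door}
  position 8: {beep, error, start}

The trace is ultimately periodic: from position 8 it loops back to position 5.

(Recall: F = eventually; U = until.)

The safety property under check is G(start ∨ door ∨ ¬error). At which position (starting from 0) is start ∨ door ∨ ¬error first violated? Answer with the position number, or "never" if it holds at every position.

never

start ∨ door ∨ ¬error holds at every position 0..8, and those are all the positions the trace ever visits, so the invariant G(start ∨ door ∨ ¬error) is never violated.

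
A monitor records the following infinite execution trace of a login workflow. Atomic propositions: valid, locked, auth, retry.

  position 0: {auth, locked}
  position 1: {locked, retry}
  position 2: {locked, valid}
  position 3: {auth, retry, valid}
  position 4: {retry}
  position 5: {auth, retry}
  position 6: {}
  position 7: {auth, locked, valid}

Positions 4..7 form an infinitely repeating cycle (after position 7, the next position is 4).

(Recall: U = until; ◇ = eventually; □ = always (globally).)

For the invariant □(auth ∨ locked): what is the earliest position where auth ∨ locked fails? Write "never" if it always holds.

4

Check auth ∨ locked at each position in order: 0 ✓, 1 ✓, 2 ✓, 3 ✓.
At position 4 the labels are {retry}, so auth ∨ locked is false there. This is the first violation.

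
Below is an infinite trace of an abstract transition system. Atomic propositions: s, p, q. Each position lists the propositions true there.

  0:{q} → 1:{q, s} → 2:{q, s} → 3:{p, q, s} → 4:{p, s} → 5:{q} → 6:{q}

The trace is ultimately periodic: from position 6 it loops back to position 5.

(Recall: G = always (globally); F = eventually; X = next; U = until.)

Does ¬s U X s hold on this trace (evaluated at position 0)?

Walking from position 0: X s first holds at position 0, and ¬s holds at every earlier position along the way, so ¬s U X s holds.

Satisfied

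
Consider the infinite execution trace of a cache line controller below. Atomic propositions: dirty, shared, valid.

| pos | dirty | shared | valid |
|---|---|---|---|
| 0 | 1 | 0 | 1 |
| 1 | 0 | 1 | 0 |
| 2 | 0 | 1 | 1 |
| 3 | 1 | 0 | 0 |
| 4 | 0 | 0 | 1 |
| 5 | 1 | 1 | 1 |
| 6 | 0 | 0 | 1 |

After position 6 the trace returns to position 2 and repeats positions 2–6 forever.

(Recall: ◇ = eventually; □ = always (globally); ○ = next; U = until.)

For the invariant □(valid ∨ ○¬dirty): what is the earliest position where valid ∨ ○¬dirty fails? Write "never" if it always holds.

valid ∨ ○¬dirty holds at every position 0..6, and those are all the positions the trace ever visits, so the invariant □(valid ∨ ○¬dirty) is never violated.

never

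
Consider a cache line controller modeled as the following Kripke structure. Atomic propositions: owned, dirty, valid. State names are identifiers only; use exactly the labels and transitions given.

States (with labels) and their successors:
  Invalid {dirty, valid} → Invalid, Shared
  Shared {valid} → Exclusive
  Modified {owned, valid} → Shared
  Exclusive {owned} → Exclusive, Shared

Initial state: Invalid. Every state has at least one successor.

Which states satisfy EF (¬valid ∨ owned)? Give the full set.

{Invalid, Shared, Modified, Exclusive}

States satisfying ¬valid ∨ owned: {Modified, Exclusive}.
States satisfying EF (¬valid ∨ owned): {Invalid, Shared, Modified, Exclusive}.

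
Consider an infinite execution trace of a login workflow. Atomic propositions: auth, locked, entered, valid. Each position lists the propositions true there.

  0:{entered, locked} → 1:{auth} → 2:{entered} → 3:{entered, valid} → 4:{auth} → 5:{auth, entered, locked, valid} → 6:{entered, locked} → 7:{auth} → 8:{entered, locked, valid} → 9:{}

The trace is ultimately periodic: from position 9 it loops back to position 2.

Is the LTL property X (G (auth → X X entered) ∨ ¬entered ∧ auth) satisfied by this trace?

The position after 0 is 1; G (auth → X X entered) ∨ ¬entered ∧ auth is true there.

Satisfied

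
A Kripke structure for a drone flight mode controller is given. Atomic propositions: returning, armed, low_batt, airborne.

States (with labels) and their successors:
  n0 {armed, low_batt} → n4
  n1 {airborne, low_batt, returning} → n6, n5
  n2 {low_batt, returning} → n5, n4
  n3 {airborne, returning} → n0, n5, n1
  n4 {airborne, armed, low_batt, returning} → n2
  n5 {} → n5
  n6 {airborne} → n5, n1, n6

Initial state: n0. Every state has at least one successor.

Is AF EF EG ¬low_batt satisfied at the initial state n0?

States satisfying EF EG ¬low_batt: {n0, n1, n2, n3, n4, n5, n6}.
States satisfying AF EF EG ¬low_batt: {n0, n1, n2, n3, n4, n5, n6}.
n0 ∈ Sat(AF EF EG ¬low_batt).

Satisfied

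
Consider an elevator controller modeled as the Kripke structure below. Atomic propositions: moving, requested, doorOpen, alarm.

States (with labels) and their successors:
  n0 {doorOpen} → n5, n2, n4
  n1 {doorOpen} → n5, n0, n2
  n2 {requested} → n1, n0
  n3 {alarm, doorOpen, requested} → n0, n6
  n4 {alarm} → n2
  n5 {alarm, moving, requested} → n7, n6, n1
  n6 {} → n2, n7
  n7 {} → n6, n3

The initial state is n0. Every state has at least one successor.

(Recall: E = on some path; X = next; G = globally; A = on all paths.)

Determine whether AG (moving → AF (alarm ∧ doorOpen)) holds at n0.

States satisfying moving → AF (alarm ∧ doorOpen): {n0, n1, n2, n3, n4, n6, n7}.
States satisfying AG (moving → AF (alarm ∧ doorOpen)): ∅.
n5 is reachable from n0 and violates moving → AF (alarm ∧ doorOpen), so AG fails at n0.
n0 ∉ Sat(AG (moving → AF (alarm ∧ doorOpen))).

Does not hold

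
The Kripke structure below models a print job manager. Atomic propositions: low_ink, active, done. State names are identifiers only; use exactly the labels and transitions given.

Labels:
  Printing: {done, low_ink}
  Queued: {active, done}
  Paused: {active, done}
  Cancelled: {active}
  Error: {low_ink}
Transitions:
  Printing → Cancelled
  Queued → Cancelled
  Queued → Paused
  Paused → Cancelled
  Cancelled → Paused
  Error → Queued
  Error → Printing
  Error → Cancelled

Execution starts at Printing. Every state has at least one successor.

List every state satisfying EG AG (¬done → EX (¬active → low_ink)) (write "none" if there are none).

States satisfying AG (¬done → EX (¬active → low_ink)): {Printing, Queued, Paused, Cancelled, Error}.
States satisfying EG AG (¬done → EX (¬active → low_ink)): {Printing, Queued, Paused, Cancelled, Error}.

{Printing, Queued, Paused, Cancelled, Error}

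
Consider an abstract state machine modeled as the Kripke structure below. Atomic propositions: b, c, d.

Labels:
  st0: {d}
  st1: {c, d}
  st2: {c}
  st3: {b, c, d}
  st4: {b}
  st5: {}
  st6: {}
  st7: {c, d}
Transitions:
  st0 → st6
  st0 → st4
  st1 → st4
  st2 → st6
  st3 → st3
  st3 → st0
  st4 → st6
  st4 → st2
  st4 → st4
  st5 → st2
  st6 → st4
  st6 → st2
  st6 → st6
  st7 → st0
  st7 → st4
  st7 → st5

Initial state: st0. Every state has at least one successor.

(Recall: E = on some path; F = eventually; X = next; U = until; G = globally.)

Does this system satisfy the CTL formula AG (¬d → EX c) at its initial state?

States satisfying ¬d → EX c: {st0, st1, st3, st4, st5, st6, st7}.
States satisfying AG (¬d → EX c): ∅.
st2 is reachable from st0 and violates ¬d → EX c, so AG fails at st0.
st0 ∉ Sat(AG (¬d → EX c)).

Does not hold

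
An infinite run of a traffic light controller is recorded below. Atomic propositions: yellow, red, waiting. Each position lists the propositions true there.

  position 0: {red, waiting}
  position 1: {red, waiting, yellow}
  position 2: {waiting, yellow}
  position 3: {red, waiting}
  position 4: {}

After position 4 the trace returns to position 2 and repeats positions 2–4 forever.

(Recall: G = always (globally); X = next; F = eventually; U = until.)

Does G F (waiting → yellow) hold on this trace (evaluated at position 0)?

F (waiting → yellow) holds at every position 0..4, and those are all positions ever visited, so G F (waiting → yellow) holds.

Satisfied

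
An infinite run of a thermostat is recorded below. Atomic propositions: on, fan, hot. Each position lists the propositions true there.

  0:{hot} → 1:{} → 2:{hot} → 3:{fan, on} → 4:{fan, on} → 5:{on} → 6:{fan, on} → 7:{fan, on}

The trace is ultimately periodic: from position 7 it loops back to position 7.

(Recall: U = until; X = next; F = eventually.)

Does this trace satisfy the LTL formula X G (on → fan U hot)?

The position after 0 is 1; G (on → fan U hot) is false there.

No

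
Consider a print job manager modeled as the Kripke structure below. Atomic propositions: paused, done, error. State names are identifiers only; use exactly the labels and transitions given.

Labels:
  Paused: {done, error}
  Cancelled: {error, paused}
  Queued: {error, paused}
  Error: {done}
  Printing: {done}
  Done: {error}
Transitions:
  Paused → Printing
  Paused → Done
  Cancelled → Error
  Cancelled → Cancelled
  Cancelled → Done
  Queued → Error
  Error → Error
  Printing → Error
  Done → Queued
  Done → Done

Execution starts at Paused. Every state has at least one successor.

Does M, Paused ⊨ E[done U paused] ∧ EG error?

States satisfying done: {Paused, Error, Printing}.
States satisfying paused: {Cancelled, Queued}.
States satisfying E[done U paused]: {Cancelled, Queued}.
States satisfying error: {Paused, Cancelled, Queued, Done}.
States satisfying EG error: {Paused, Cancelled, Done}.
States satisfying E[done U paused] ∧ EG error: {Cancelled}.
Paused ∉ Sat(E[done U paused] ∧ EG error).

Does not hold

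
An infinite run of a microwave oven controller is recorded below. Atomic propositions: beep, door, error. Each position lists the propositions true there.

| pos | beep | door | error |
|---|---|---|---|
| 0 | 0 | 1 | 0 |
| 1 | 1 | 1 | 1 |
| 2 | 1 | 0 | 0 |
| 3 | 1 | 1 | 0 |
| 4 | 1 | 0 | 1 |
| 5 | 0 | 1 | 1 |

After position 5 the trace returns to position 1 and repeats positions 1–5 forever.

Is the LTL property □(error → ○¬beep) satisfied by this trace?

error → ○¬beep must hold at every position from 0 onward. It fails at position 1, so □(error → ○¬beep) is false.
Positions where error holds: 1, 4, 5.
Check ○¬beep at each: 1→fails, 4→ok, 5→fails.

No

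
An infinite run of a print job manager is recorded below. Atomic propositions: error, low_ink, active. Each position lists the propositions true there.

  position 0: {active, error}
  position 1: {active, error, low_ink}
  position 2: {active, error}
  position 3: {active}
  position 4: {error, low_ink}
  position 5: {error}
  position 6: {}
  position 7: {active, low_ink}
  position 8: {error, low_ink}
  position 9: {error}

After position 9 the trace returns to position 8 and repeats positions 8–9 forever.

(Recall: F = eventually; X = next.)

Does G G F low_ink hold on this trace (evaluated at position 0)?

Satisfied

G F low_ink holds at every position 0..9, and those are all positions ever visited, so G G F low_ink holds.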